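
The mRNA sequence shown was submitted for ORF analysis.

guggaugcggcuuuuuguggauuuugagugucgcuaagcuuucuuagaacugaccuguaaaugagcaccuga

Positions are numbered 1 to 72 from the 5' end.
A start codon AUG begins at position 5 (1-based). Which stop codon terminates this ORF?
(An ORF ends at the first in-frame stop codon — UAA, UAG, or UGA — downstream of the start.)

UAA

Codons from position 5: AUG (5–7), CGG (8–10), CUU (11–13), UUU (14–16), GUG (17–19), GAU (20–22), UUU (23–25), GAG (26–28), UGU (29–31), CGC (32–34), UAA (35–37).
The first in-frame stop codon is UAA.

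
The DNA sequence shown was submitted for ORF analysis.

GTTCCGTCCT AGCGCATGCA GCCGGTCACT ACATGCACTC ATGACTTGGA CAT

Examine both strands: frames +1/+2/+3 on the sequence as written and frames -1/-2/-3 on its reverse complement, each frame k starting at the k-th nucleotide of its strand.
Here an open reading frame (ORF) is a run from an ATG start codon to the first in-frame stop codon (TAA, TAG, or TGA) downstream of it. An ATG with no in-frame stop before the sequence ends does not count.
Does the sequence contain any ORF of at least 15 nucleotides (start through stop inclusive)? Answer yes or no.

Reverse complement (5'→3'): ATGTCCAAGTCATGAGTGCATGTAGTGACCGGCTGCATGCGCTAGGACGGAAC
Frame +1: GTT CCG TCC TAG CGC ATG CAG CCG GTC ACT ACA TGC ACT CAT GAC TTG GAC — no ATG→stop ORF.
Frame +2: TTC CGT CCT AGC GCA TGC AGC CGG TCA CTA CAT GCA CTC ATG ACT TGG ACA — no ATG→stop ORF.
Frame +3: TCC GTC CTA GCG CAT GCA GCC GGT CAC TAC ATG CAC TCA TGA CTT GGA CAT — ATG at 33, stop TGA at 42 → 12 nt.
Frame -1: ATG TCC AAG TCA TGA GTG CAT GTA GTG ACC GGC TGC ATG CGC TAG GAC GGA — ATG at 1, stop TGA at 13 → 15 nt; ATG at 37, stop TAG at 43 → 9 nt.
Frame -2: TGT CCA AGT CAT GAG TGC ATG TAG TGA CCG GCT GCA TGC GCT AGG ACG GAA — ATG at 20, stop TAG at 23 → 6 nt.
Frame -3: GTC CAA GTC ATG AGT GCA TGT AGT GAC CGG CTG CAT GCG CTA GGA CGG AAC — no ATG→stop ORF.
Frame -1 has an ORF of 15 nucleotides (positions 1–15) ≥ 15, so yes.

yes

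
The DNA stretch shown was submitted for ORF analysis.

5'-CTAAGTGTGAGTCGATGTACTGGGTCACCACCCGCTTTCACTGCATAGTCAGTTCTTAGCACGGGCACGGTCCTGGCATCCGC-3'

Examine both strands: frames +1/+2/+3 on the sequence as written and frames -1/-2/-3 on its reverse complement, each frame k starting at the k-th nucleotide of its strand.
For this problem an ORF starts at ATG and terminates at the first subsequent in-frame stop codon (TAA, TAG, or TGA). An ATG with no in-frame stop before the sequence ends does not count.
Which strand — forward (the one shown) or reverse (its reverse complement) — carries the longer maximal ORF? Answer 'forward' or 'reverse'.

forward

Reverse complement (5'→3'): GCGGATGCCAGGACCGTGCCCGTGCTAAGAACTGACTATGCAGTGAAAGCGGGTGGTGACCCAGTACATCGACTCACACTTAG
Frame +1: CTA AGT GTG AGT CGA TGT ACT GGG TCA CCA CCC GCT TTC ACT GCA TAG TCA GTT CTT AGC ACG GGC ACG GTC CTG GCA TCC — no ATG→stop ORF.
Frame +2: TAA GTG TGA GTC GAT GTA CTG GGT CAC CAC CCG CTT TCA CTG CAT AGT CAG TTC TTA GCA CGG GCA CGG TCC TGG CAT CCG — no ATG→stop ORF.
Frame +3: AAG TGT GAG TCG ATG TAC TGG GTC ACC ACC CGC TTT CAC TGC ATA GTC AGT TCT TAG CAC GGG CAC GGT CCT GGC ATC CGC — ATG at 15, stop TAG at 57 → 45 nt.
Frame -1: GCG GAT GCC AGG ACC GTG CCC GTG CTA AGA ACT GAC TAT GCA GTG AAA GCG GGT GGT GAC CCA GTA CAT CGA CTC ACA CTT — no ATG→stop ORF.
Frame -2: CGG ATG CCA GGA CCG TGC CCG TGC TAA GAA CTG ACT ATG CAG TGA AAG CGG GTG GTG ACC CAG TAC ATC GAC TCA CAC TTA — ATG at 5, stop TAA at 26 → 24 nt; ATG at 38, stop TGA at 44 → 9 nt.
Frame -3: GGA TGC CAG GAC CGT GCC CGT GCT AAG AAC TGA CTA TGC AGT GAA AGC GGG TGG TGA CCC AGT ACA TCG ACT CAC ACT TAG — no ATG→stop ORF.
Forward-strand max 45 nt; reverse-strand max 24 nt. The forward strand has the longer ORF.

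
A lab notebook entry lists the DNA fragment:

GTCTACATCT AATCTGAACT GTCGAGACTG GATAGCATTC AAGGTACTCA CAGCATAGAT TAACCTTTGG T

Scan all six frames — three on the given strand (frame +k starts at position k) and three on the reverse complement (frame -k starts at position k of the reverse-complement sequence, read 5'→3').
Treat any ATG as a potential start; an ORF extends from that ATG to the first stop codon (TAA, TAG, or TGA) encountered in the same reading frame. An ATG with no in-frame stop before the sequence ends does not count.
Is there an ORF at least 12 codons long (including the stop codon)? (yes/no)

Reverse complement (5'→3'): ACCAAAGGTTAATCTATGCTGTGAGTACCTTGAATGCTATCCAGTCTCGACAGTTCAGATTAGATGTAGAC
Frame +1: GTC TAC ATC TAA TCT GAA CTG TCG AGA CTG GAT AGC ATT CAA GGT ACT CAC AGC ATA GAT TAA CCT TTG — no ATG→stop ORF.
Frame +2: TCT ACA TCT AAT CTG AAC TGT CGA GAC TGG ATA GCA TTC AAG GTA CTC ACA GCA TAG ATT AAC CTT TGG — no ATG→stop ORF.
Frame +3: CTA CAT CTA ATC TGA ACT GTC GAG ACT GGA TAG CAT TCA AGG TAC TCA CAG CAT AGA TTA ACC TTT GGT — no ATG→stop ORF.
Frame -1: ACC AAA GGT TAA TCT ATG CTG TGA GTA CCT TGA ATG CTA TCC AGT CTC GAC AGT TCA GAT TAG ATG TAG — ATG at 16, stop TGA at 22 → 9 nt; ATG at 34, stop TAG at 61 → 30 nt; ATG at 64, stop TAG at 67 → 6 nt.
Frame -2: CCA AAG GTT AAT CTA TGC TGT GAG TAC CTT GAA TGC TAT CCA GTC TCG ACA GTT CAG ATT AGA TGT AGA — no ATG→stop ORF.
Frame -3: CAA AGG TTA ATC TAT GCT GTG AGT ACC TTG AAT GCT ATC CAG TCT CGA CAG TTC AGA TTA GAT GTA GAC — no ATG→stop ORF.
Largest ORF found is 10 codons < 12, so no.

no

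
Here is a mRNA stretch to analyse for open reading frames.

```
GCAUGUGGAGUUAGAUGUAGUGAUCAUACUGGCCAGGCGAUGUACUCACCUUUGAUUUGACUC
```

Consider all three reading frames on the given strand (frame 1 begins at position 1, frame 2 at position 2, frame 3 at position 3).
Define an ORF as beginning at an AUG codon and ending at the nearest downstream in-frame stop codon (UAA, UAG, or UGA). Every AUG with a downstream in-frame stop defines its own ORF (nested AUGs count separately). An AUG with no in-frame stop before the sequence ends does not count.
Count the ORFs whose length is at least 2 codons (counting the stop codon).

Frame 1: GCA UGU GGA GUU AGA UGU AGU GAU CAU ACU GGC CAG GCG AUG UAC UCA CCU UUG AUU UGA CUC — AUG at 40, stop UGA at 58 → 21 nt.
Frame 2: CAU GUG GAG UUA GAU GUA GUG AUC AUA CUG GCC AGG CGA UGU ACU CAC CUU UGA UUU GAC — no AUG→stop ORF.
Frame 3: AUG UGG AGU UAG AUG UAG UGA UCA UAC UGG CCA GGC GAU GUA CUC ACC UUU GAU UUG ACU — AUG at 3, stop UAG at 12 → 12 nt; AUG at 15, stop UAG at 18 → 6 nt.
ORFs ≥ 2 codons: frame 1 40–60 (7 codons), frame 3 3–14 (4 codons), frame 3 15–20 (2 codons). Count = 3.

3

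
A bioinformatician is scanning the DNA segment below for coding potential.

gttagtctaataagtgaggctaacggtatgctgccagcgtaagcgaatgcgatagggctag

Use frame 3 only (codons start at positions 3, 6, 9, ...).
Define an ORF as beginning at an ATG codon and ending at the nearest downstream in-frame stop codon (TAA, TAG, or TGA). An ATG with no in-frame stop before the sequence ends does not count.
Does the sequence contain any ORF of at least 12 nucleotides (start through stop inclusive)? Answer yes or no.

no

Frame 3: TAG TCT AAT AAG TGA GGC TAA CGG TAT GCT GCC AGC GTA AGC GAA TGC GAT AGG GCT — no ATG→stop ORF.
Largest ORF found is 0 nucleotides < 12, so no.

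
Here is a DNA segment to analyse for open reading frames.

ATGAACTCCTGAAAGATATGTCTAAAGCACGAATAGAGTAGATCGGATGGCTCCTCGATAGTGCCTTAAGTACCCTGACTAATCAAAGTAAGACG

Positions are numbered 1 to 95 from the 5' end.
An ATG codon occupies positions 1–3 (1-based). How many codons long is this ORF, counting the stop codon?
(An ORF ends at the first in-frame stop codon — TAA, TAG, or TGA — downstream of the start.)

Codons from position 1: ATG (1–3), AAC (4–6), TCC (7–9), TGA (10–12).
TGA is the first in-frame stop; that's 4 codons including the stop.

4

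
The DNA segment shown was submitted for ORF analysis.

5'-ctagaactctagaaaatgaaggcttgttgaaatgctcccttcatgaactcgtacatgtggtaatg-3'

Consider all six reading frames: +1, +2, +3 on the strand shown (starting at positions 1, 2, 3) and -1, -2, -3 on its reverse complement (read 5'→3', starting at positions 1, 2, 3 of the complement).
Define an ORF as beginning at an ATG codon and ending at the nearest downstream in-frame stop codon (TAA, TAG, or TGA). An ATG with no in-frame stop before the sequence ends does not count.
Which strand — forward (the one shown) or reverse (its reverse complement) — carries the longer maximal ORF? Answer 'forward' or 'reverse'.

Reverse complement (5'→3'): CATTACCACATGTACGAGTTCATGAAGGGAGCATTTCAACAAGCCTTCATTTTCTAGAGTTCTAG
Frame +1: CTA GAA CTC TAG AAA ATG AAG GCT TGT TGA AAT GCT CCC TTC ATG AAC TCG TAC ATG TGG TAA — ATG at 16, stop TGA at 28 → 15 nt; ATG at 43, stop TAA at 61 → 21 nt; ATG at 55, stop TAA at 61 → 9 nt.
Frame +2: TAG AAC TCT AGA AAA TGA AGG CTT GTT GAA ATG CTC CCT TCA TGA ACT CGT ACA TGT GGT AAT — ATG at 32, stop TGA at 44 → 15 nt.
Frame +3: AGA ACT CTA GAA AAT GAA GGC TTG TTG AAA TGC TCC CTT CAT GAA CTC GTA CAT GTG GTA ATG — no ATG→stop ORF.
Frame -1: CAT TAC CAC ATG TAC GAG TTC ATG AAG GGA GCA TTT CAA CAA GCC TTC ATT TTC TAG AGT TCT — ATG at 10, stop TAG at 55 → 48 nt; ATG at 22, stop TAG at 55 → 36 nt.
Frame -2: ATT ACC ACA TGT ACG AGT TCA TGA AGG GAG CAT TTC AAC AAG CCT TCA TTT TCT AGA GTT CTA — no ATG→stop ORF.
Frame -3: TTA CCA CAT GTA CGA GTT CAT GAA GGG AGC ATT TCA ACA AGC CTT CAT TTT CTA GAG TTC TAG — no ATG→stop ORF.
Forward-strand max 21 nt; reverse-strand max 48 nt. The reverse strand has the longer ORF.

reverse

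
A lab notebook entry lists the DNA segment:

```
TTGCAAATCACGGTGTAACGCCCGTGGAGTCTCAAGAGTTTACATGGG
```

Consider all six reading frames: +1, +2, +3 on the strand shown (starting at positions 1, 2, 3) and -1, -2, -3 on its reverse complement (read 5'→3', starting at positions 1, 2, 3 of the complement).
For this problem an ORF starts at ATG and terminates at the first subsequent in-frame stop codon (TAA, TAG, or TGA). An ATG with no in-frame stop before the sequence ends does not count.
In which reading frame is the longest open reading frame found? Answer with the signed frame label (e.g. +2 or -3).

-1

Reverse complement (5'→3'): CCCATGTAAACTCTTGAGACTCCACGGGCGTTACACCGTGATTTGCAA
Frame +1: TTG CAA ATC ACG GTG TAA CGC CCG TGG AGT CTC AAG AGT TTA CAT GGG — no ATG→stop ORF.
Frame +2: TGC AAA TCA CGG TGT AAC GCC CGT GGA GTC TCA AGA GTT TAC ATG — no ATG→stop ORF.
Frame +3: GCA AAT CAC GGT GTA ACG CCC GTG GAG TCT CAA GAG TTT ACA TGG — no ATG→stop ORF.
Frame -1: CCC ATG TAA ACT CTT GAG ACT CCA CGG GCG TTA CAC CGT GAT TTG CAA — ATG at 4, stop TAA at 7 → 6 nt.
Frame -2: CCA TGT AAA CTC TTG AGA CTC CAC GGG CGT TAC ACC GTG ATT TGC — no ATG→stop ORF.
Frame -3: CAT GTA AAC TCT TGA GAC TCC ACG GGC GTT ACA CCG TGA TTT GCA — no ATG→stop ORF.
Longest ORF is 6 nt in frame -1 (positions 4–9).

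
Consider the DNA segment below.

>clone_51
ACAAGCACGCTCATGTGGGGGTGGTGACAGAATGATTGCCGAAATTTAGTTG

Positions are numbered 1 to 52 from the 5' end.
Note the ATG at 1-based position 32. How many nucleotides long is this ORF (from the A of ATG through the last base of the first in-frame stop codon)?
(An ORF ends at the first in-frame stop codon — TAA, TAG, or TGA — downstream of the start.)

Codons from position 32: ATG (32–34), ATT (35–37), GCC (38–40), GAA (41–43), ATT (44–46), TAG (47–49).
TAG is the first in-frame stop; ORF spans 32–49, 18 nucleotides.

18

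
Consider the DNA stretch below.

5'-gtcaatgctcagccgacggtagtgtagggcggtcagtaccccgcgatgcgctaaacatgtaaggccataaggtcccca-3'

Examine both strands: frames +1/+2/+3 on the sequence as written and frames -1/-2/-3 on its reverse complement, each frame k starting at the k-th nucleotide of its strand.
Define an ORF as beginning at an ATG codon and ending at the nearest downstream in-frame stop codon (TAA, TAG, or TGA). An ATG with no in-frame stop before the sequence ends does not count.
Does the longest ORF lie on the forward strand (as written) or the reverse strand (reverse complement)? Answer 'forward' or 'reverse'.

Reverse complement (5'→3'): TGGGGACCTTATGGCCTTACATGTTTAGCGCATCGCGGGGTACTGACCGCCCTACACTACCGTCGGCTGAGCATTGAC
Frame +1: GTC AAT GCT CAG CCG ACG GTA GTG TAG GGC GGT CAG TAC CCC GCG ATG CGC TAA ACA TGT AAG GCC ATA AGG TCC CCA — ATG at 46, stop TAA at 52 → 9 nt.
Frame +2: TCA ATG CTC AGC CGA CGG TAG TGT AGG GCG GTC AGT ACC CCG CGA TGC GCT AAA CAT GTA AGG CCA TAA GGT CCC — ATG at 5, stop TAG at 20 → 18 nt.
Frame +3: CAA TGC TCA GCC GAC GGT AGT GTA GGG CGG TCA GTA CCC CGC GAT GCG CTA AAC ATG TAA GGC CAT AAG GTC CCC — ATG at 57, stop TAA at 60 → 6 nt.
Frame -1: TGG GGA CCT TAT GGC CTT ACA TGT TTA GCG CAT CGC GGG GTA CTG ACC GCC CTA CAC TAC CGT CGG CTG AGC ATT GAC — no ATG→stop ORF.
Frame -2: GGG GAC CTT ATG GCC TTA CAT GTT TAG CGC ATC GCG GGG TAC TGA CCG CCC TAC ACT ACC GTC GGC TGA GCA TTG — ATG at 11, stop TAG at 26 → 18 nt.
Frame -3: GGG ACC TTA TGG CCT TAC ATG TTT AGC GCA TCG CGG GGT ACT GAC CGC CCT ACA CTA CCG TCG GCT GAG CAT TGA — ATG at 21, stop TGA at 75 → 57 nt.
Forward-strand max 18 nt; reverse-strand max 57 nt. The reverse strand has the longer ORF.

reverse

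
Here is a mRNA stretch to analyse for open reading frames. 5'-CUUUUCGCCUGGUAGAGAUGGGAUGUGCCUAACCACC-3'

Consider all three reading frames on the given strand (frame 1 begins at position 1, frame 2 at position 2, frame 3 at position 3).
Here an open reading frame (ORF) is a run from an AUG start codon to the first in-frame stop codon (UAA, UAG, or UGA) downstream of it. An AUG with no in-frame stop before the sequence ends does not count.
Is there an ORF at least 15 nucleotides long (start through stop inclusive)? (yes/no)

yes

Frame 1: CUU UUC GCC UGG UAG AGA UGG GAU GUG CCU AAC CAC — no AUG→stop ORF.
Frame 2: UUU UCG CCU GGU AGA GAU GGG AUG UGC CUA ACC ACC — no AUG→stop ORF.
Frame 3: UUU CGC CUG GUA GAG AUG GGA UGU GCC UAA CCA — AUG at 18, stop UAA at 30 → 15 nt.
Frame 3 has an ORF of 15 nucleotides (positions 18–32) ≥ 15, so yes.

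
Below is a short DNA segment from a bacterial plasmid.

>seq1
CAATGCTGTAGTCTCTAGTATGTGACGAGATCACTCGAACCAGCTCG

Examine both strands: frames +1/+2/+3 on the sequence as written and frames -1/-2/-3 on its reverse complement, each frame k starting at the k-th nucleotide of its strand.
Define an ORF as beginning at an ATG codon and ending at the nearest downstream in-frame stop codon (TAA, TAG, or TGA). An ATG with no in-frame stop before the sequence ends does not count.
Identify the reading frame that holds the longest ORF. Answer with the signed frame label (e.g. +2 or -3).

+3

Reverse complement (5'→3'): CGAGCTGGTTCGAGTGATCTCGTCACATACTAGAGACTACAGCATTG
Frame +1: CAA TGC TGT AGT CTC TAG TAT GTG ACG AGA TCA CTC GAA CCA GCT — no ATG→stop ORF.
Frame +2: AAT GCT GTA GTC TCT AGT ATG TGA CGA GAT CAC TCG AAC CAG CTC — ATG at 20, stop TGA at 23 → 6 nt.
Frame +3: ATG CTG TAG TCT CTA GTA TGT GAC GAG ATC ACT CGA ACC AGC TCG — ATG at 3, stop TAG at 9 → 9 nt.
Frame -1: CGA GCT GGT TCG AGT GAT CTC GTC ACA TAC TAG AGA CTA CAG CAT — no ATG→stop ORF.
Frame -2: GAG CTG GTT CGA GTG ATC TCG TCA CAT ACT AGA GAC TAC AGC ATT — no ATG→stop ORF.
Frame -3: AGC TGG TTC GAG TGA TCT CGT CAC ATA CTA GAG ACT ACA GCA TTG — no ATG→stop ORF.
Longest ORF is 9 nt in frame +3 (positions 3–11).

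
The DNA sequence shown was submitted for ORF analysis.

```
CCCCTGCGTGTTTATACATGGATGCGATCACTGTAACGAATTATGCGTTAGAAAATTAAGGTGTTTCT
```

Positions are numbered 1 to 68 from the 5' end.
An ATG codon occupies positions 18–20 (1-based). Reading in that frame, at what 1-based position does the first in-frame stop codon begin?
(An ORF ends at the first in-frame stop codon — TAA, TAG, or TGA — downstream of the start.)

57

Codons from position 18: ATG (18–20), GAT (21–23), GCG (24–26), ATC (27–29), ACT (30–32), GTA (33–35), ACG (36–38), AAT (39–41), TAT (42–44), GCG (45–47), TTA (48–50), GAA (51–53), AAT (54–56), TAA (57–59).
TAA is a stop codon; it begins at position 57.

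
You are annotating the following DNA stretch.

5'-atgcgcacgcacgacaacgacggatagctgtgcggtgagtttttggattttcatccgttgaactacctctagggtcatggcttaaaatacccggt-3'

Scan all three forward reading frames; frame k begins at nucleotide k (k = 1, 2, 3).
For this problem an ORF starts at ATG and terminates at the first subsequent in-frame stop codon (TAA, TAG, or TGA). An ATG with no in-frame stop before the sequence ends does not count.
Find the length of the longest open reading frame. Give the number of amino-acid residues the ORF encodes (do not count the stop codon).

8

Frame 1: ATG CGC ACG CAC GAC AAC GAC GGA TAG CTG TGC GGT GAG TTT TTG GAT TTT CAT CCG TTG AAC TAC CTC TAG GGT CAT GGC TTA AAA TAC CCG — ATG at 1, stop TAG at 25 → 27 nt.
Frame 2: TGC GCA CGC ACG ACA ACG ACG GAT AGC TGT GCG GTG AGT TTT TGG ATT TTC ATC CGT TGA ACT ACC TCT AGG GTC ATG GCT TAA AAT ACC CGG — ATG at 77, stop TAA at 83 → 9 nt.
Frame 3: GCG CAC GCA CGA CAA CGA CGG ATA GCT GTG CGG TGA GTT TTT GGA TTT TCA TCC GTT GAA CTA CCT CTA GGG TCA TGG CTT AAA ATA CCC GGT — no ATG→stop ORF.
Longest: frame 1, positions 1–27, 27 nt = 9 codons = 8 aa. → 8 amino acids.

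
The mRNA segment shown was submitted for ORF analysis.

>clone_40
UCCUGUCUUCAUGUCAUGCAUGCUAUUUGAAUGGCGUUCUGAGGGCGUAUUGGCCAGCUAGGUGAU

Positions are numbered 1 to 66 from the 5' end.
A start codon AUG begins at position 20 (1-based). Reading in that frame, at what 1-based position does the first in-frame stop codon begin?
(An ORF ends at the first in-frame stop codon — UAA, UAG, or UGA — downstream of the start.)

Codons from position 20: AUG (20–22), CUA (23–25), UUU (26–28), GAA (29–31), UGG (32–34), CGU (35–37), UCU (38–40), GAG (41–43), GGC (44–46), GUA (47–49), UUG (50–52), GCC (53–55), AGC (56–58), UAG (59–61).
UAG is a stop codon; it begins at position 59.

59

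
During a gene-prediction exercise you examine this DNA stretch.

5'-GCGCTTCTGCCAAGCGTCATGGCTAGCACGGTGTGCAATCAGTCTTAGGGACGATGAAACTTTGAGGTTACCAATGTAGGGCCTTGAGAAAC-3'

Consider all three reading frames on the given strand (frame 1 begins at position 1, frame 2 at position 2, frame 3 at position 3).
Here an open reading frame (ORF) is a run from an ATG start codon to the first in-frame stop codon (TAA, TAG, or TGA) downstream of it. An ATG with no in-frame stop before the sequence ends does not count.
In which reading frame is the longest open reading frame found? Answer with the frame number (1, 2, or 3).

1

Frame 1: GCG CTT CTG CCA AGC GTC ATG GCT AGC ACG GTG TGC AAT CAG TCT TAG GGA CGA TGA AAC TTT GAG GTT ACC AAT GTA GGG CCT TGA GAA — ATG at 19, stop TAG at 46 → 30 nt.
Frame 2: CGC TTC TGC CAA GCG TCA TGG CTA GCA CGG TGT GCA ATC AGT CTT AGG GAC GAT GAA ACT TTG AGG TTA CCA ATG TAG GGC CTT GAG AAA — ATG at 74, stop TAG at 77 → 6 nt.
Frame 3: GCT TCT GCC AAG CGT CAT GGC TAG CAC GGT GTG CAA TCA GTC TTA GGG ACG ATG AAA CTT TGA GGT TAC CAA TGT AGG GCC TTG AGA AAC — ATG at 54, stop TGA at 63 → 12 nt.
Longest ORF is 30 nt in frame 1 (positions 19–48).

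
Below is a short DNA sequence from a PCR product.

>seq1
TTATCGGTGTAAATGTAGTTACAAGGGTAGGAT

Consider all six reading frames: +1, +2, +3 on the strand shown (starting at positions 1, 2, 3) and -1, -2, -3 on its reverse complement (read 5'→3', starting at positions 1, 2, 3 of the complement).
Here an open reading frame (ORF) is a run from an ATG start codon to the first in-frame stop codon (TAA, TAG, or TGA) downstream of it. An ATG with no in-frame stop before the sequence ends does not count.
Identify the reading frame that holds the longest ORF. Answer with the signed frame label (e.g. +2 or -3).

Reverse complement (5'→3'): ATCCTACCCTTGTAACTACATTTACACCGATAA
Frame +1: TTA TCG GTG TAA ATG TAG TTA CAA GGG TAG GAT — ATG at 13, stop TAG at 16 → 6 nt.
Frame +2: TAT CGG TGT AAA TGT AGT TAC AAG GGT AGG — no ATG→stop ORF.
Frame +3: ATC GGT GTA AAT GTA GTT ACA AGG GTA GGA — no ATG→stop ORF.
Frame -1: ATC CTA CCC TTG TAA CTA CAT TTA CAC CGA TAA — no ATG→stop ORF.
Frame -2: TCC TAC CCT TGT AAC TAC ATT TAC ACC GAT — no ATG→stop ORF.
Frame -3: CCT ACC CTT GTA ACT ACA TTT ACA CCG ATA — no ATG→stop ORF.
Longest ORF is 6 nt in frame +1 (positions 13–18).

+1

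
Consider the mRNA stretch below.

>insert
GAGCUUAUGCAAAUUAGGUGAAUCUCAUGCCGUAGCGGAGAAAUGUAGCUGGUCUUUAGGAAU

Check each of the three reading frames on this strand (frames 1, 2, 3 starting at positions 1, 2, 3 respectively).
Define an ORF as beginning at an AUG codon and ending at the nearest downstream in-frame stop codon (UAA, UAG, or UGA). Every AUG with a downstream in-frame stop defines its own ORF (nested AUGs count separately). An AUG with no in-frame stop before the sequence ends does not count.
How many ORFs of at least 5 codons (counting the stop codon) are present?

Frame 1: GAG CUU AUG CAA AUU AGG UGA AUC UCA UGC CGU AGC GGA GAA AUG UAG CUG GUC UUU AGG AAU — AUG at 7, stop UGA at 19 → 15 nt; AUG at 43, stop UAG at 46 → 6 nt.
Frame 2: AGC UUA UGC AAA UUA GGU GAA UCU CAU GCC GUA GCG GAG AAA UGU AGC UGG UCU UUA GGA — no AUG→stop ORF.
Frame 3: GCU UAU GCA AAU UAG GUG AAU CUC AUG CCG UAG CGG AGA AAU GUA GCU GGU CUU UAG GAA — AUG at 27, stop UAG at 33 → 9 nt.
ORFs ≥ 5 codons: frame 1 7–21 (5 codons). Count = 1.

1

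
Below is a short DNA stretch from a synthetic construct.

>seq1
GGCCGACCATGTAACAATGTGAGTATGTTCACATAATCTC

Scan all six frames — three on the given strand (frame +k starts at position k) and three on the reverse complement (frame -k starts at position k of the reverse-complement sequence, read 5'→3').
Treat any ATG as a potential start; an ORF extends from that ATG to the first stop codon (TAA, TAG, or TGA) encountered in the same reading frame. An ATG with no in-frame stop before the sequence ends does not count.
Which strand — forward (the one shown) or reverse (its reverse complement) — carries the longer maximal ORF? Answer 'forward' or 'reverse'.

forward

Reverse complement (5'→3'): GAGATTATGTGAACATACTCACATTGTTACATGGTCGGCC
Frame +1: GGC CGA CCA TGT AAC AAT GTG AGT ATG TTC ACA TAA TCT — ATG at 25, stop TAA at 34 → 12 nt.
Frame +2: GCC GAC CAT GTA ACA ATG TGA GTA TGT TCA CAT AAT CTC — ATG at 17, stop TGA at 20 → 6 nt.
Frame +3: CCG ACC ATG TAA CAA TGT GAG TAT GTT CAC ATA ATC — ATG at 9, stop TAA at 12 → 6 nt.
Frame -1: GAG ATT ATG TGA ACA TAC TCA CAT TGT TAC ATG GTC GGC — ATG at 7, stop TGA at 10 → 6 nt.
Frame -2: AGA TTA TGT GAA CAT ACT CAC ATT GTT ACA TGG TCG GCC — no ATG→stop ORF.
Frame -3: GAT TAT GTG AAC ATA CTC ACA TTG TTA CAT GGT CGG — no ATG→stop ORF.
Forward-strand max 12 nt; reverse-strand max 6 nt. The forward strand has the longer ORF.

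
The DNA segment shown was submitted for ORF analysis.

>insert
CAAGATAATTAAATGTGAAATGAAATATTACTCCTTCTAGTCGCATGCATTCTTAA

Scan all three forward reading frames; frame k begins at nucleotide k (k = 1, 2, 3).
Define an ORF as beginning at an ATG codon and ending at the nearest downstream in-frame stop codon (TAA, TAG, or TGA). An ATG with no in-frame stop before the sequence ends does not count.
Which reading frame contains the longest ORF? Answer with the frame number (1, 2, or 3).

2

Frame 1: CAA GAT AAT TAA ATG TGA AAT GAA ATA TTA CTC CTT CTA GTC GCA TGC ATT CTT — ATG at 13, stop TGA at 16 → 6 nt.
Frame 2: AAG ATA ATT AAA TGT GAA ATG AAA TAT TAC TCC TTC TAG TCG CAT GCA TTC TTA — ATG at 20, stop TAG at 38 → 21 nt.
Frame 3: AGA TAA TTA AAT GTG AAA TGA AAT ATT ACT CCT TCT AGT CGC ATG CAT TCT TAA — ATG at 45, stop TAA at 54 → 12 nt.
Longest ORF is 21 nt in frame 2 (positions 20–40).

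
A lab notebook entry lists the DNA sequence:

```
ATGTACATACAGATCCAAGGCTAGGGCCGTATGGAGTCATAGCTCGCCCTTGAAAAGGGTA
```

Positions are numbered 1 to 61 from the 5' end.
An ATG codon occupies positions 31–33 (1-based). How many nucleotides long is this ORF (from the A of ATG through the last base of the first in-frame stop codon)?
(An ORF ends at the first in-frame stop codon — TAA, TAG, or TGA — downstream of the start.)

12

Codons from position 31: ATG (31–33), GAG (34–36), TCA (37–39), TAG (40–42).
TAG is the first in-frame stop; ORF spans 31–42, 12 nucleotides.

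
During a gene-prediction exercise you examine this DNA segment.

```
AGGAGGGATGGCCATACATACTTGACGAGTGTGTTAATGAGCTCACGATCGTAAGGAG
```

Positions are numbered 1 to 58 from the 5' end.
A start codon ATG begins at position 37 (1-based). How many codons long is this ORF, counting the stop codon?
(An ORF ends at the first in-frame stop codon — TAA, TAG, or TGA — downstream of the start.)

Codons from position 37: ATG (37–39), AGC (40–42), TCA (43–45), CGA (46–48), TCG (49–51), TAA (52–54).
TAA is the first in-frame stop; that's 6 codons including the stop.

6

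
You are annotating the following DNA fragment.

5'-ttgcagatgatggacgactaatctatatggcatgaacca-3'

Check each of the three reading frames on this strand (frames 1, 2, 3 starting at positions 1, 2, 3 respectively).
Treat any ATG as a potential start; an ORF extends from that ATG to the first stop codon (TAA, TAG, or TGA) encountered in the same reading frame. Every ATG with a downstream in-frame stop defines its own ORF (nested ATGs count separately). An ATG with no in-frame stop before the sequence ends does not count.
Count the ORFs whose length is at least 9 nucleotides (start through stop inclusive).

Frame 1: TTG CAG ATG ATG GAC GAC TAA TCT ATA TGG CAT GAA CCA — ATG at 7, stop TAA at 19 → 15 nt; ATG at 10, stop TAA at 19 → 12 nt.
Frame 2: TGC AGA TGA TGG ACG ACT AAT CTA TAT GGC ATG AAC — no ATG→stop ORF.
Frame 3: GCA GAT GAT GGA CGA CTA ATC TAT ATG GCA TGA ACC — ATG at 27, stop TGA at 33 → 9 nt.
ORFs ≥ 9 nucleotides: frame 1 7–21 (15 nucleotides), frame 1 10–21 (12 nucleotides), frame 3 27–35 (9 nucleotides). Count = 3.

3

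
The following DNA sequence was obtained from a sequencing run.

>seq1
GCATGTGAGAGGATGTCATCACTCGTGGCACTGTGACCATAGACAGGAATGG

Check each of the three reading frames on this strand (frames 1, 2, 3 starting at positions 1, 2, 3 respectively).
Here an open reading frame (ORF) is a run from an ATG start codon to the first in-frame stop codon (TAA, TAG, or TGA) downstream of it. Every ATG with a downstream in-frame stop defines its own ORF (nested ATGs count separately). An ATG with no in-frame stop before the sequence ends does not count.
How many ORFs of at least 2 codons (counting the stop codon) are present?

Frame 1: GCA TGT GAG AGG ATG TCA TCA CTC GTG GCA CTG TGA CCA TAG ACA GGA ATG — ATG at 13, stop TGA at 34 → 24 nt.
Frame 2: CAT GTG AGA GGA TGT CAT CAC TCG TGG CAC TGT GAC CAT AGA CAG GAA TGG — no ATG→stop ORF.
Frame 3: ATG TGA GAG GAT GTC ATC ACT CGT GGC ACT GTG ACC ATA GAC AGG AAT — ATG at 3, stop TGA at 6 → 6 nt.
ORFs ≥ 2 codons: frame 1 13–36 (8 codons), frame 3 3–8 (2 codons). Count = 2.

2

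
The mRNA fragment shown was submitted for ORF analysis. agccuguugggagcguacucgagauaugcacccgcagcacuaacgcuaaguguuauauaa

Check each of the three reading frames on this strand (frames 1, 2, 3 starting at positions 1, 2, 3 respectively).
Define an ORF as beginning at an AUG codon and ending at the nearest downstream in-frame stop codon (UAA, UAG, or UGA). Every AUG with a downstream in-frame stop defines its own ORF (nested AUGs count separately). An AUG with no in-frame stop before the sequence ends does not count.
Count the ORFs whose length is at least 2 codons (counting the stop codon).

1

Frame 1: AGC CUG UUG GGA GCG UAC UCG AGA UAU GCA CCC GCA GCA CUA ACG CUA AGU GUU AUA UAA — no AUG→stop ORF.
Frame 2: GCC UGU UGG GAG CGU ACU CGA GAU AUG CAC CCG CAG CAC UAA CGC UAA GUG UUA UAU — AUG at 26, stop UAA at 41 → 18 nt.
Frame 3: CCU GUU GGG AGC GUA CUC GAG AUA UGC ACC CGC AGC ACU AAC GCU AAG UGU UAU AUA — no AUG→stop ORF.
ORFs ≥ 2 codons: frame 2 26–43 (6 codons). Count = 1.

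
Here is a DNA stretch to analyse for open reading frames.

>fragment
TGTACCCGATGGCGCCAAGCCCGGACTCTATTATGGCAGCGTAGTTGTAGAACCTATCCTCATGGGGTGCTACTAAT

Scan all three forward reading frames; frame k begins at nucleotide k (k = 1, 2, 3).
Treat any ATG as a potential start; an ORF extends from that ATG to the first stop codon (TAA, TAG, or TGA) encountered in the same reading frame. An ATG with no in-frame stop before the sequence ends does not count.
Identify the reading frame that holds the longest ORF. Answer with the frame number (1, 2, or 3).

Frame 1: TGT ACC CGA TGG CGC CAA GCC CGG ACT CTA TTA TGG CAG CGT AGT TGT AGA ACC TAT CCT CAT GGG GTG CTA CTA — no ATG→stop ORF.
Frame 2: GTA CCC GAT GGC GCC AAG CCC GGA CTC TAT TAT GGC AGC GTA GTT GTA GAA CCT ATC CTC ATG GGG TGC TAC TAA — ATG at 62, stop TAA at 74 → 15 nt.
Frame 3: TAC CCG ATG GCG CCA AGC CCG GAC TCT ATT ATG GCA GCG TAG TTG TAG AAC CTA TCC TCA TGG GGT GCT ACT AAT — ATG at 9, stop TAG at 42 → 36 nt; ATG at 33, stop TAG at 42 → 12 nt.
Longest ORF is 36 nt in frame 3 (positions 9–44).

3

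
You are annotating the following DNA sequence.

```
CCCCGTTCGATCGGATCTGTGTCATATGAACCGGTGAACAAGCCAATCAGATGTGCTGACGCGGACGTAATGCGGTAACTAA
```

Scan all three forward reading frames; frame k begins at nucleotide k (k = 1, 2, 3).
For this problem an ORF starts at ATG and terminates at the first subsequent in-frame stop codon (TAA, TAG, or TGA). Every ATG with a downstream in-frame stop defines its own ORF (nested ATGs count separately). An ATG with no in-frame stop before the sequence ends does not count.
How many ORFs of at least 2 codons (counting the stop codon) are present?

Frame 1: CCC CGT TCG ATC GGA TCT GTG TCA TAT GAA CCG GTG AAC AAG CCA ATC AGA TGT GCT GAC GCG GAC GTA ATG CGG TAA CTA — ATG at 70, stop TAA at 76 → 9 nt.
Frame 2: CCC GTT CGA TCG GAT CTG TGT CAT ATG AAC CGG TGA ACA AGC CAA TCA GAT GTG CTG ACG CGG ACG TAA TGC GGT AAC TAA — ATG at 26, stop TGA at 35 → 12 nt.
Frame 3: CCG TTC GAT CGG ATC TGT GTC ATA TGA ACC GGT GAA CAA GCC AAT CAG ATG TGC TGA CGC GGA CGT AAT GCG GTA ACT — ATG at 51, stop TGA at 57 → 9 nt.
ORFs ≥ 2 codons: frame 1 70–78 (3 codons), frame 2 26–37 (4 codons), frame 3 51–59 (3 codons). Count = 3.

3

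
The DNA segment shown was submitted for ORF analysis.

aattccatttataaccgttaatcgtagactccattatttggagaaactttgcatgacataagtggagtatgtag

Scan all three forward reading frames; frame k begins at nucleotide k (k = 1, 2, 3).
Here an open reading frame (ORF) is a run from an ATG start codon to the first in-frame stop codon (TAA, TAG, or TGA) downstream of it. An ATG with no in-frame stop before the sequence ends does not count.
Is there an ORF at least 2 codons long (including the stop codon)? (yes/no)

yes

Frame 1: AAT TCC ATT TAT AAC CGT TAA TCG TAG ACT CCA TTA TTT GGA GAA ACT TTG CAT GAC ATA AGT GGA GTA TGT — no ATG→stop ORF.
Frame 2: ATT CCA TTT ATA ACC GTT AAT CGT AGA CTC CAT TAT TTG GAG AAA CTT TGC ATG ACA TAA GTG GAG TAT GTA — ATG at 53, stop TAA at 59 → 9 nt.
Frame 3: TTC CAT TTA TAA CCG TTA ATC GTA GAC TCC ATT ATT TGG AGA AAC TTT GCA TGA CAT AAG TGG AGT ATG TAG — ATG at 69, stop TAG at 72 → 6 nt.
Frame 2 has an ORF of 3 codons (positions 53–61) ≥ 2, so yes.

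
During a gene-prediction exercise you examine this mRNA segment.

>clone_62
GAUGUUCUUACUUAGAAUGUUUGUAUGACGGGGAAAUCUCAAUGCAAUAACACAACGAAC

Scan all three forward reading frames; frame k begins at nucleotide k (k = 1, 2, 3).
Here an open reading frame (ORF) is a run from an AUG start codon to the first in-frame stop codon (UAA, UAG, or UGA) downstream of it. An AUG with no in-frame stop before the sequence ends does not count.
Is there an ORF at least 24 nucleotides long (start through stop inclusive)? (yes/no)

Frame 1: GAU GUU CUU ACU UAG AAU GUU UGU AUG ACG GGG AAA UCU CAA UGC AAU AAC ACA ACG AAC — no AUG→stop ORF.
Frame 2: AUG UUC UUA CUU AGA AUG UUU GUA UGA CGG GGA AAU CUC AAU GCA AUA ACA CAA CGA — AUG at 2, stop UGA at 26 → 27 nt; AUG at 17, stop UGA at 26 → 12 nt.
Frame 3: UGU UCU UAC UUA GAA UGU UUG UAU GAC GGG GAA AUC UCA AUG CAA UAA CAC AAC GAA — AUG at 42, stop UAA at 48 → 9 nt.
Frame 2 has an ORF of 27 nucleotides (positions 2–28) ≥ 24, so yes.

yes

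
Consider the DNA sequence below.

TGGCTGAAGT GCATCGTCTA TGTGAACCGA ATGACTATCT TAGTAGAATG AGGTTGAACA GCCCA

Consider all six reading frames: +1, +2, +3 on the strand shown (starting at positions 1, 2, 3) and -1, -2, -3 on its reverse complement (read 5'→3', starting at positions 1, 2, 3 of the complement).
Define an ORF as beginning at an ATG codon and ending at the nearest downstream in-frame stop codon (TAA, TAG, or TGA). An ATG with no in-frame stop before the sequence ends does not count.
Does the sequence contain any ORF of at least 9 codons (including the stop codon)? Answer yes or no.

Reverse complement (5'→3'): TGGGCTGTTCAACCTCATTCTACTAAGATAGTCATTCGGTTCACATAGACGATGCACTTCAGCCA
Frame +1: TGG CTG AAG TGC ATC GTC TAT GTG AAC CGA ATG ACT ATC TTA GTA GAA TGA GGT TGA ACA GCC — ATG at 31, stop TGA at 49 → 21 nt.
Frame +2: GGC TGA AGT GCA TCG TCT ATG TGA ACC GAA TGA CTA TCT TAG TAG AAT GAG GTT GAA CAG CCC — ATG at 20, stop TGA at 23 → 6 nt.
Frame +3: GCT GAA GTG CAT CGT CTA TGT GAA CCG AAT GAC TAT CTT AGT AGA ATG AGG TTG AAC AGC CCA — no ATG→stop ORF.
Frame -1: TGG GCT GTT CAA CCT CAT TCT ACT AAG ATA GTC ATT CGG TTC ACA TAG ACG ATG CAC TTC AGC — no ATG→stop ORF.
Frame -2: GGG CTG TTC AAC CTC ATT CTA CTA AGA TAG TCA TTC GGT TCA CAT AGA CGA TGC ACT TCA GCC — no ATG→stop ORF.
Frame -3: GGC TGT TCA ACC TCA TTC TAC TAA GAT AGT CAT TCG GTT CAC ATA GAC GAT GCA CTT CAG CCA — no ATG→stop ORF.
Largest ORF found is 7 codons < 9, so no.

no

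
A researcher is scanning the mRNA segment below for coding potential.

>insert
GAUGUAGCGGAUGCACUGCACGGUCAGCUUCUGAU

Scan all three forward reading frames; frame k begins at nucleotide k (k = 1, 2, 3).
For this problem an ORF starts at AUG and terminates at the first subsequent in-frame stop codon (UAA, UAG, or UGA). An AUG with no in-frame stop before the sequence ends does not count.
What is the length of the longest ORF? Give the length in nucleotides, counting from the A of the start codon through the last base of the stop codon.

24

Frame 1: GAU GUA GCG GAU GCA CUG CAC GGU CAG CUU CUG — no AUG→stop ORF.
Frame 2: AUG UAG CGG AUG CAC UGC ACG GUC AGC UUC UGA — AUG at 2, stop UAG at 5 → 6 nt; AUG at 11, stop UGA at 32 → 24 nt.
Frame 3: UGU AGC GGA UGC ACU GCA CGG UCA GCU UCU GAU — no AUG→stop ORF.
Longest: frame 2, positions 11–34, 24 nt = 8 codons = 7 aa. → 24 nucleotides.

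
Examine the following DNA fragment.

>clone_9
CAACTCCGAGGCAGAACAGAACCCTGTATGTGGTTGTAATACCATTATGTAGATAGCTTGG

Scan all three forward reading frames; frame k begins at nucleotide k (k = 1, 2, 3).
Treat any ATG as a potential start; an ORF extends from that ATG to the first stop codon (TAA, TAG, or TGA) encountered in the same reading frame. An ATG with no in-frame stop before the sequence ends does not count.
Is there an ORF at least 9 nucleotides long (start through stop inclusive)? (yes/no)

yes

Frame 1: CAA CTC CGA GGC AGA ACA GAA CCC TGT ATG TGG TTG TAA TAC CAT TAT GTA GAT AGC TTG — ATG at 28, stop TAA at 37 → 12 nt.
Frame 2: AAC TCC GAG GCA GAA CAG AAC CCT GTA TGT GGT TGT AAT ACC ATT ATG TAG ATA GCT TGG — ATG at 47, stop TAG at 50 → 6 nt.
Frame 3: ACT CCG AGG CAG AAC AGA ACC CTG TAT GTG GTT GTA ATA CCA TTA TGT AGA TAG CTT — no ATG→stop ORF.
Frame 1 has an ORF of 12 nucleotides (positions 28–39) ≥ 9, so yes.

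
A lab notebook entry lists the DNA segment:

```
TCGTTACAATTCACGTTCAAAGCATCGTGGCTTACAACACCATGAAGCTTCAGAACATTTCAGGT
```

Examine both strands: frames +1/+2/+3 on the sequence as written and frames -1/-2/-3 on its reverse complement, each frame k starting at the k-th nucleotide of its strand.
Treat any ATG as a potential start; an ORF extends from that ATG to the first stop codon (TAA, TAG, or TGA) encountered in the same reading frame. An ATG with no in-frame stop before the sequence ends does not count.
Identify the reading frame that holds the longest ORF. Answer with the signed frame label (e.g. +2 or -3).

Reverse complement (5'→3'): ACCTGAAATGTTCTGAAGCTTCATGGTGTTGTAAGCCACGATGCTTTGAACGTGAATTGTAACGA
Frame +1: TCG TTA CAA TTC ACG TTC AAA GCA TCG TGG CTT ACA ACA CCA TGA AGC TTC AGA ACA TTT CAG — no ATG→stop ORF.
Frame +2: CGT TAC AAT TCA CGT TCA AAG CAT CGT GGC TTA CAA CAC CAT GAA GCT TCA GAA CAT TTC AGG — no ATG→stop ORF.
Frame +3: GTT ACA ATT CAC GTT CAA AGC ATC GTG GCT TAC AAC ACC ATG AAG CTT CAG AAC ATT TCA GGT — no ATG→stop ORF.
Frame -1: ACC TGA AAT GTT CTG AAG CTT CAT GGT GTT GTA AGC CAC GAT GCT TTG AAC GTG AAT TGT AAC — no ATG→stop ORF.
Frame -2: CCT GAA ATG TTC TGA AGC TTC ATG GTG TTG TAA GCC ACG ATG CTT TGA ACG TGA ATT GTA ACG — ATG at 8, stop TGA at 14 → 9 nt; ATG at 23, stop TAA at 32 → 12 nt; ATG at 41, stop TGA at 47 → 9 nt.
Frame -3: CTG AAA TGT TCT GAA GCT TCA TGG TGT TGT AAG CCA CGA TGC TTT GAA CGT GAA TTG TAA CGA — no ATG→stop ORF.
Longest ORF is 12 nt in frame -2 (positions 23–34).

-2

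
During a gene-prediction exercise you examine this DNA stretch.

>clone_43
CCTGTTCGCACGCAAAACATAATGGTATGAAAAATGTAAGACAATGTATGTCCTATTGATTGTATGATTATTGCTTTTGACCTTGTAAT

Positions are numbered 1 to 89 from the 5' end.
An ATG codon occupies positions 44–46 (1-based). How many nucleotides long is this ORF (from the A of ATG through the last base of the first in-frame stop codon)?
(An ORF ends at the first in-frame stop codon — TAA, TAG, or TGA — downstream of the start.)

24

Codons from position 44: ATG (44–46), TAT (47–49), GTC (50–52), CTA (53–55), TTG (56–58), ATT (59–61), GTA (62–64), TGA (65–67).
TGA is the first in-frame stop; ORF spans 44–67, 24 nucleotides.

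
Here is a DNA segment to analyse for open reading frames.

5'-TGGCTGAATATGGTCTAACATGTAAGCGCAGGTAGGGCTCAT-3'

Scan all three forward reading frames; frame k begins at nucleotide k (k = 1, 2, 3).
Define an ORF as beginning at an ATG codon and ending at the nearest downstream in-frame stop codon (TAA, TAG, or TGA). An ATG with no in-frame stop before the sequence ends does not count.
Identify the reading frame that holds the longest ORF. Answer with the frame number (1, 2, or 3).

Frame 1: TGG CTG AAT ATG GTC TAA CAT GTA AGC GCA GGT AGG GCT CAT — ATG at 10, stop TAA at 16 → 9 nt.
Frame 2: GGC TGA ATA TGG TCT AAC ATG TAA GCG CAG GTA GGG CTC — ATG at 20, stop TAA at 23 → 6 nt.
Frame 3: GCT GAA TAT GGT CTA ACA TGT AAG CGC AGG TAG GGC TCA — no ATG→stop ORF.
Longest ORF is 9 nt in frame 1 (positions 10–18).

1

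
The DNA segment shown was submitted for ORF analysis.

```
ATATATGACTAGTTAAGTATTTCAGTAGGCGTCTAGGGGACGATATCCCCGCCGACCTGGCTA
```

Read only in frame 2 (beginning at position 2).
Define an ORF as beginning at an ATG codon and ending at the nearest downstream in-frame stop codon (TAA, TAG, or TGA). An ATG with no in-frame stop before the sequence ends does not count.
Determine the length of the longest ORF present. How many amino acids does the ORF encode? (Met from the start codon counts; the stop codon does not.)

3

Frame 2: TAT ATG ACT AGT TAA GTA TTT CAG TAG GCG TCT AGG GGA CGA TAT CCC CGC CGA CCT GGC — ATG at 5, stop TAA at 14 → 12 nt.
Longest: frame 2, positions 5–16, 12 nt = 4 codons = 3 aa. → 3 amino acids.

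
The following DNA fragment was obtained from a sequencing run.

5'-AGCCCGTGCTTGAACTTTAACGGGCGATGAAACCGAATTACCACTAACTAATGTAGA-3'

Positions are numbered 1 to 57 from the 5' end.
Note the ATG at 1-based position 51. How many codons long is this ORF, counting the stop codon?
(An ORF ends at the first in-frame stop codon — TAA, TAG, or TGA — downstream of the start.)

2

Codons from position 51: ATG (51–53), TAG (54–56).
TAG is the first in-frame stop; that's 2 codons including the stop.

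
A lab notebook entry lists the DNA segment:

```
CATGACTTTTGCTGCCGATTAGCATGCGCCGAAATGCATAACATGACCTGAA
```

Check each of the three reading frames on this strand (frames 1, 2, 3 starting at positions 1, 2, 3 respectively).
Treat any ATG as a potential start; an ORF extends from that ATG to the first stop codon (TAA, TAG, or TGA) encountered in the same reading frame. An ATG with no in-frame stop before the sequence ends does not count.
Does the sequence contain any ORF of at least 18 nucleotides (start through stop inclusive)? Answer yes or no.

yes

Frame 1: CAT GAC TTT TGC TGC CGA TTA GCA TGC GCC GAA ATG CAT AAC ATG ACC TGA — ATG at 34, stop TGA at 49 → 18 nt; ATG at 43, stop TGA at 49 → 9 nt.
Frame 2: ATG ACT TTT GCT GCC GAT TAG CAT GCG CCG AAA TGC ATA ACA TGA CCT GAA — ATG at 2, stop TAG at 20 → 21 nt.
Frame 3: TGA CTT TTG CTG CCG ATT AGC ATG CGC CGA AAT GCA TAA CAT GAC CTG — ATG at 24, stop TAA at 39 → 18 nt.
Frame 1 has an ORF of 18 nucleotides (positions 34–51) ≥ 18, so yes.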